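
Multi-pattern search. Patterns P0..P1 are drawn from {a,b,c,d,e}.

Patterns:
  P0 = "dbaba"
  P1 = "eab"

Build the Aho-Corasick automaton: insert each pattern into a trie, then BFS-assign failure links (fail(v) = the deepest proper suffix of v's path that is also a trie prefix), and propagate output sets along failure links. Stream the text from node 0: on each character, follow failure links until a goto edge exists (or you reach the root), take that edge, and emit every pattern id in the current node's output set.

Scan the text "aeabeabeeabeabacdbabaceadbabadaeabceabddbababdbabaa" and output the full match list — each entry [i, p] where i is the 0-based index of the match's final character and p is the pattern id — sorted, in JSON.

Build automaton:
Trie nodes:
  0='ε' goto d→1 e→6
  1='d' goto b→2
  2='db' goto a→3
  3='dba' goto b→4
  4='dbab' goto a→5
  5='dbaba' goto ·  [P0 ends]
  6='e' goto a→7
  7='ea' goto b→8
  8='eab' goto ·  [P1 ends]

Failure links (BFS by depth):
  n1('d'): parent n0 fail=0; on 'd' 0 → fail=0;  out ∅∪∅=∅
  n6('e'): parent n0 fail=0; on 'e' 0 → fail=0;  out ∅∪∅=∅
  n2('db'): parent n1 fail=0; on 'b' 0 → fail=0;  out ∅∪∅=∅
  n7('ea'): parent n6 fail=0; on 'a' 0 → fail=0;  out ∅∪∅=∅
  n3('dba'): parent n2 fail=0; on 'a' 0 → fail=0;  out ∅∪∅=∅
  n8('eab'): parent n7 fail=0; on 'b' 0 → fail=0;  out {1}∪∅={1}
  n4('dbab'): parent n3 fail=0; on 'b' 0 → fail=0;  out ∅∪∅=∅
  n5('dbaba'): parent n4 fail=0; on 'a' 0 → fail=0;  out {0}∪∅={0}

Text stream:
i=0 'a': node 0→0
i=1 'e': node 0→6
i=2 'a': node 6→7
i=3 'b': node 7→8  ** P1@[1:3]
i=4 'e': node 8→6 (via fail)
i=5 'a': node 6→7
i=6 'b': node 7→8  ** P1@[4:6]
i=7 'e': node 8→6 (via fail)
i=8 'e': node 6→6 (via fail)
i=9 'a': node 6→7
i=10 'b': node 7→8  ** P1@[8:10]
i=11 'e': node 8→6 (via fail)
i=12 'a': node 6→7
i=13 'b': node 7→8  ** P1@[11:13]
i=14 'a': node 8→0 (via fail)
i=15 'c': node 0→0
i=16 'd': node 0→1
i=17 'b': node 1→2
i=18 'a': node 2→3
i=19 'b': node 3→4
i=20 'a': node 4→5  ** P0@[16:20]
i=21 'c': node 5→0 (via fail)
i=22 'e': node 0→6
i=23 'a': node 6→7
i=24 'd': node 7→1 (via fail)
i=25 'b': node 1→2
i=26 'a': node 2→3
i=27 'b': node 3→4
i=28 'a': node 4→5  ** P0@[24:28]
i=29 'd': node 5→1 (via fail)
i=30 'a': node 1→0 (via fail)
i=31 'e': node 0→6
i=32 'a': node 6→7
i=33 'b': node 7→8  ** P1@[31:33]
i=34 'c': node 8→0 (via fail)
i=35 'e': node 0→6
i=36 'a': node 6→7
i=37 'b': node 7→8  ** P1@[35:37]
i=38 'd': node 8→1 (via fail)
i=39 'd': node 1→1 (via fail)
i=40 'b': node 1→2
i=41 'a': node 2→3
i=42 'b': node 3→4
i=43 'a': node 4→5  ** P0@[39:43]
i=44 'b': node 5→0 (via fail)
i=45 'd': node 0→1
i=46 'b': node 1→2
i=47 'a': node 2→3
i=48 'b': node 3→4
i=49 'a': node 4→5  ** P0@[45:49]
i=50 'a': node 5→0 (via fail)

Matches: [[3,1],[6,1],[10,1],[13,1],[20,0],[28,0],[33,1],[37,1],[43,0],[49,0]]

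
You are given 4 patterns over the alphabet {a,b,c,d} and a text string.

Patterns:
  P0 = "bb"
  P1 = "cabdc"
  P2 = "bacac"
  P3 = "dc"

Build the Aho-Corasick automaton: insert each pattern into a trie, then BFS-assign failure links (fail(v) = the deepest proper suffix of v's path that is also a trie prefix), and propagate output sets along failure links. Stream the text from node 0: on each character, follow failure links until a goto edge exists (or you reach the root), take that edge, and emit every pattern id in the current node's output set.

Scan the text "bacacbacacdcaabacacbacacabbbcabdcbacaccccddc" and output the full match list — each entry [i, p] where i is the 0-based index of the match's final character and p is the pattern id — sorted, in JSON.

Build:
Trie nodes:
  n0 'ε': b→1 c→3 d→12
  n1 'b': a→8 b→2
  n2 'bb': ·  [P0 ends]
  n3 'c': a→4
  n4 'ca': b→5
  n5 'cab': d→6
  n6 'cabd': c→7
  n7 'cabdc': ·  [P1 ends]
  n8 'ba': c→9
  n9 'bac': a→10
  n10 'baca': c→11
  n11 'bacac': ·  [P2 ends]
  n12 'd': c→13
  n13 'dc': ·  [P3 ends]

Failure links (BFS by depth):
  fail(1) 'b': from fail(0)=0 chase 'b': 0 ⇒ 0;  out=∅∪out(0)=∅
  fail(3) 'c': from fail(0)=0 chase 'c': 0 ⇒ 0;  out=∅∪out(0)=∅
  fail(12) 'd': from fail(0)=0 chase 'd': 0 ⇒ 0;  out=∅∪out(0)=∅
  fail(2) 'bb': from fail(1)=0 chase 'b': 0 ⇒ 1;  out={0}∪out(1)={0}
  fail(4) 'ca': from fail(3)=0 chase 'a': 0 ⇒ 0;  out=∅∪out(0)=∅
  fail(8) 'ba': from fail(1)=0 chase 'a': 0 ⇒ 0;  out=∅∪out(0)=∅
  fail(13) 'dc': from fail(12)=0 chase 'c': 0 ⇒ 3;  out={3}∪out(3)={3}
  fail(5) 'cab': from fail(4)=0 chase 'b': 0 ⇒ 1;  out=∅∪out(1)=∅
  fail(9) 'bac': from fail(8)=0 chase 'c': 0 ⇒ 3;  out=∅∪out(3)=∅
  fail(6) 'cabd': from fail(5)=1 chase 'd': 1→0 ⇒ 12;  out=∅∪out(12)=∅
  fail(10) 'baca': from fail(9)=3 chase 'a': 3 ⇒ 4;  out=∅∪out(4)=∅
  fail(7) 'cabdc': from fail(6)=12 chase 'c': 12 ⇒ 13;  out={1}∪out(13)={1,3}
  fail(11) 'bacac': from fail(10)=4 chase 'c': 4→0 ⇒ 3;  out={2}∪out(3)={2}

Scan:
pos 0 'b': at 1
pos 1 'a': at 8
pos 2 'c': at 9
pos 3 'a': at 10
pos 4 'c': at 11  → match P2@[0:4]
pos 5 'b': at 1 (via fail)
pos 6 'a': at 8
pos 7 'c': at 9
pos 8 'a': at 10
pos 9 'c': at 11  → match P2@[5:9]
pos 10 'd': at 12 (via fail)
pos 11 'c': at 13  → match P3@[10:11]
pos 12 'a': at 4 (via fail)
pos 13 'a': at 0 (via fail)
pos 14 'b': at 1
pos 15 'a': at 8
pos 16 'c': at 9
pos 17 'a': at 10
pos 18 'c': at 11  → match P2@[14:18]
pos 19 'b': at 1 (via fail)
pos 20 'a': at 8
pos 21 'c': at 9
pos 22 'a': at 10
pos 23 'c': at 11  → match P2@[19:23]
pos 24 'a': at 4 (via fail)
pos 25 'b': at 5
pos 26 'b': at 2 (via fail)  → match P0@[25:26]
pos 27 'b': at 2 (via fail)  → match P0@[26:27]
pos 28 'c': at 3 (via fail)
pos 29 'a': at 4
pos 30 'b': at 5
pos 31 'd': at 6
pos 32 'c': at 7  → match P1@[28:32],P3@[31:32]
pos 33 'b': at 1 (via fail)
pos 34 'a': at 8
pos 35 'c': at 9
pos 36 'a': at 10
pos 37 'c': at 11  → match P2@[33:37]
pos 38 'c': at 3 (via fail)
pos 39 'c': at 3 (via fail)
pos 40 'c': at 3 (via fail)
pos 41 'd': at 12 (via fail)
pos 42 'd': at 12 (via fail)
pos 43 'c': at 13  → match P3@[42:43]

Result: [[4,2],[9,2],[11,3],[18,2],[23,2],[26,0],[27,0],[32,1],[32,3],[37,2],[43,3]]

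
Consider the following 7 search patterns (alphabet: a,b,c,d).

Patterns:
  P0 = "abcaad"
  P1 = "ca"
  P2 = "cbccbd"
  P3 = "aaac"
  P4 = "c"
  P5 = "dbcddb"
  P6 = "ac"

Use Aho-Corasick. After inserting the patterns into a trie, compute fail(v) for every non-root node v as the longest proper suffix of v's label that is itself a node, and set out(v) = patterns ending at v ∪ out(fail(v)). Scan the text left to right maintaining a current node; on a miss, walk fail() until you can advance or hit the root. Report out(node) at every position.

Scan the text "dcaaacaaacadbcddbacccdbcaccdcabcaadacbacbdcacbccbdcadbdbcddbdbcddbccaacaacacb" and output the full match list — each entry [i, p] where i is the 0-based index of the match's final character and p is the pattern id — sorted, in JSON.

Build automaton:
Trie nodes:
  0='ε' goto a→1 c→7 d→17
  1='a' goto a→14 b→2 c→23
  2='ab' goto c→3
  3='abc' goto a→4
  4='abca' goto a→5
  5='abcaa' goto d→6
  6='abcaad' goto ·  ←P0
  7='c' goto a→8 b→9  ←P4
  8='ca' goto ·  ←P1
  9='cb' goto c→10
  10='cbc' goto c→11
  11='cbcc' goto b→12
  12='cbccb' goto d→13
  13='cbccbd' goto ·  ←P2
  14='aa' goto a→15
  15='aaa' goto c→16
  16='aaac' goto ·  ←P3
  17='d' goto b→18
  18='db' goto c→19
  19='dbc' goto d→20
  20='dbcd' goto d→21
  21='dbcdd' goto b→22
  22='dbcddb' goto ·  ←P5
  23='ac' goto ·  ←P6

BFS fail/out derivation:
  fail(1) 'a': from fail(0)=0 chase 'a': 0 ⇒ 0;  out=∅∪out(0)=∅
  fail(7) 'c': from fail(0)=0 chase 'c': 0 ⇒ 0;  out={4}∪out(0)={4}
  fail(17) 'd': from fail(0)=0 chase 'd': 0 ⇒ 0;  out=∅∪out(0)=∅
  fail(2) 'ab': from fail(1)=0 chase 'b': 0 ⇒ 0;  out=∅∪out(0)=∅
  fail(8) 'ca': from fail(7)=0 chase 'a': 0 ⇒ 1;  out={1}∪out(1)={1}
  fail(9) 'cb': from fail(7)=0 chase 'b': 0 ⇒ 0;  out=∅∪out(0)=∅
  fail(14) 'aa': from fail(1)=0 chase 'a': 0 ⇒ 1;  out=∅∪out(1)=∅
  fail(18) 'db': from fail(17)=0 chase 'b': 0 ⇒ 0;  out=∅∪out(0)=∅
  fail(23) 'ac': from fail(1)=0 chase 'c': 0 ⇒ 7;  out={6}∪out(7)={4,6}
  fail(3) 'abc': from fail(2)=0 chase 'c': 0 ⇒ 7;  out=∅∪out(7)={4}
  fail(10) 'cbc': from fail(9)=0 chase 'c': 0 ⇒ 7;  out=∅∪out(7)={4}
  fail(15) 'aaa': from fail(14)=1 chase 'a': 1 ⇒ 14;  out=∅∪out(14)=∅
  fail(19) 'dbc': from fail(18)=0 chase 'c': 0 ⇒ 7;  out=∅∪out(7)={4}
  fail(4) 'abca': from fail(3)=7 chase 'a': 7 ⇒ 8;  out=∅∪out(8)={1}
  fail(11) 'cbcc': from fail(10)=7 chase 'c': 7→0 ⇒ 7;  out=∅∪out(7)={4}
  fail(16) 'aaac': from fail(15)=14 chase 'c': 14→1 ⇒ 23;  out={3}∪out(23)={3,4,6}
  fail(20) 'dbcd': from fail(19)=7 chase 'd': 7→0 ⇒ 17;  out=∅∪out(17)=∅
  fail(5) 'abcaa': from fail(4)=8 chase 'a': 8→1 ⇒ 14;  out=∅∪out(14)=∅
  fail(12) 'cbccb': from fail(11)=7 chase 'b': 7 ⇒ 9;  out=∅∪out(9)=∅
  fail(21) 'dbcdd': from fail(20)=17 chase 'd': 17→0 ⇒ 17;  out=∅∪out(17)=∅
  fail(6) 'abcaad': from fail(5)=14 chase 'd': 14→1→0 ⇒ 17;  out={0}∪out(17)={0}
  fail(13) 'cbccbd': from fail(12)=9 chase 'd': 9→0 ⇒ 17;  out={2}∪out(17)={2}
  fail(22) 'dbcddb': from fail(21)=17 chase 'b': 17 ⇒ 18;  out={5}∪out(18)={5}

Run:
[0] read 'd'  n0⇒n17
[1] read 'c'  n17⇒n7 (via fail)  emit P4@[1:1]
[2] read 'a'  n7⇒n8  emit P1@[1:2]
[3] read 'a'  n8⇒n14 (via fail)
[4] read 'a'  n14⇒n15
[5] read 'c'  n15⇒n16  emit P3@[2:5],P4@[5:5],P6@[4:5]
[6] read 'a'  n16⇒n8 (via fail)  emit P1@[5:6]
[7] read 'a'  n8⇒n14 (via fail)
[8] read 'a'  n14⇒n15
[9] read 'c'  n15⇒n16  emit P3@[6:9],P4@[9:9],P6@[8:9]
[10] read 'a'  n16⇒n8 (via fail)  emit P1@[9:10]
[11] read 'd'  n8⇒n17 (via fail)
[12] read 'b'  n17⇒n18
[13] read 'c'  n18⇒n19  emit P4@[13:13]
[14] read 'd'  n19⇒n20
[15] read 'd'  n20⇒n21
[16] read 'b'  n21⇒n22  emit P5@[11:16]
[17] read 'a'  n22⇒n1 (via fail)
[18] read 'c'  n1⇒n23  emit P4@[18:18],P6@[17:18]
[19] read 'c'  n23⇒n7 (via fail)  emit P4@[19:19]
[20] read 'c'  n7⇒n7 (via fail)  emit P4@[20:20]
[21] read 'd'  n7⇒n17 (via fail)
[22] read 'b'  n17⇒n18
[23] read 'c'  n18⇒n19  emit P4@[23:23]
[24] read 'a'  n19⇒n8 (via fail)  emit P1@[23:24]
[25] read 'c'  n8⇒n23 (via fail)  emit P4@[25:25],P6@[24:25]
[26] read 'c'  n23⇒n7 (via fail)  emit P4@[26:26]
[27] read 'd'  n7⇒n17 (via fail)
[28] read 'c'  n17⇒n7 (via fail)  emit P4@[28:28]
[29] read 'a'  n7⇒n8  emit P1@[28:29]
[30] read 'b'  n8⇒n2 (via fail)
[31] read 'c'  n2⇒n3  emit P4@[31:31]
[32] read 'a'  n3⇒n4  emit P1@[31:32]
[33] read 'a'  n4⇒n5
[34] read 'd'  n5⇒n6  emit P0@[29:34]
[35] read 'a'  n6⇒n1 (via fail)
[36] read 'c'  n1⇒n23  emit P4@[36:36],P6@[35:36]
[37] read 'b'  n23⇒n9 (via fail)
[38] read 'a'  n9⇒n1 (via fail)
[39] read 'c'  n1⇒n23  emit P4@[39:39],P6@[38:39]
[40] read 'b'  n23⇒n9 (via fail)
[41] read 'd'  n9⇒n17 (via fail)
[42] read 'c'  n17⇒n7 (via fail)  emit P4@[42:42]
[43] read 'a'  n7⇒n8  emit P1@[42:43]
[44] read 'c'  n8⇒n23 (via fail)  emit P4@[44:44],P6@[43:44]
[45] read 'b'  n23⇒n9 (via fail)
[46] read 'c'  n9⇒n10  emit P4@[46:46]
[47] read 'c'  n10⇒n11  emit P4@[47:47]
[48] read 'b'  n11⇒n12
[49] read 'd'  n12⇒n13  emit P2@[44:49]
[50] read 'c'  n13⇒n7 (via fail)  emit P4@[50:50]
[51] read 'a'  n7⇒n8  emit P1@[50:51]
[52] read 'd'  n8⇒n17 (via fail)
[53] read 'b'  n17⇒n18
[54] read 'd'  n18⇒n17 (via fail)
[55] read 'b'  n17⇒n18
[56] read 'c'  n18⇒n19  emit P4@[56:56]
[57] read 'd'  n19⇒n20
[58] read 'd'  n20⇒n21
[59] read 'b'  n21⇒n22  emit P5@[54:59]
[60] read 'd'  n22⇒n17 (via fail)
[61] read 'b'  n17⇒n18
[62] read 'c'  n18⇒n19  emit P4@[62:62]
[63] read 'd'  n19⇒n20
[64] read 'd'  n20⇒n21
[65] read 'b'  n21⇒n22  emit P5@[60:65]
[66] read 'c'  n22⇒n19 (via fail)  emit P4@[66:66]
[67] read 'c'  n19⇒n7 (via fail)  emit P4@[67:67]
[68] read 'a'  n7⇒n8  emit P1@[67:68]
[69] read 'a'  n8⇒n14 (via fail)
[70] read 'c'  n14⇒n23 (via fail)  emit P4@[70:70],P6@[69:70]
[71] read 'a'  n23⇒n8 (via fail)  emit P1@[70:71]
[72] read 'a'  n8⇒n14 (via fail)
[73] read 'c'  n14⇒n23 (via fail)  emit P4@[73:73],P6@[72:73]
[74] read 'a'  n23⇒n8 (via fail)  emit P1@[73:74]
[75] read 'c'  n8⇒n23 (via fail)  emit P4@[75:75],P6@[74:75]
[76] read 'b'  n23⇒n9 (via fail)

All matches (sorted): [[1,4],[2,1],[5,3],[5,4],[5,6],[6,1],[9,3],[9,4],[9,6],[10,1],[13,4],[16,5],[18,4],[18,6],[19,4],[20,4],[23,4],[24,1],[25,4],[25,6],[26,4],[28,4],[29,1],[31,4],[32,1],[34,0],[36,4],[36,6],[39,4],[39,6],[42,4],[43,1],[44,4],[44,6],[46,4],[47,4],[49,2],[50,4],[51,1],[56,4],[59,5],[62,4],[65,5],[66,4],[67,4],[68,1],[70,4],[70,6],[71,1],[73,4],[73,6],[74,1],[75,4],[75,6]]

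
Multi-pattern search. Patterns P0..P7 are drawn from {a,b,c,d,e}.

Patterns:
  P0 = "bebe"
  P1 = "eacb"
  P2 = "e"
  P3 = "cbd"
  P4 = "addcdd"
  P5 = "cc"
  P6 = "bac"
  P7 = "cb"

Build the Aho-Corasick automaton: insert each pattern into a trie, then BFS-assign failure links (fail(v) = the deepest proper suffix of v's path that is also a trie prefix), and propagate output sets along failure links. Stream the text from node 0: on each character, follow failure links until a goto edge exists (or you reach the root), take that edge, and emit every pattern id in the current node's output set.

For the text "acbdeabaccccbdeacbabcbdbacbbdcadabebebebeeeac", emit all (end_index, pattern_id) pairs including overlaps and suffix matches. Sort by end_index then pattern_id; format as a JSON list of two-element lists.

Build:
Trie (insert patterns):
  0='ε' goto a→12 b→1 c→9 e→5
  1='b' goto a→19 e→2
  2='be' goto b→3
  3='beb' goto e→4
  4='bebe' goto ·  ←P0
  5='e' goto a→6  ←P2
  6='ea' goto c→7
  7='eac' goto b→8
  8='eacb' goto ·  ←P1
  9='c' goto b→10 c→18
  10='cb' goto d→11  ←P7
  11='cbd' goto ·  ←P3
  12='a' goto d→13
  13='ad' goto d→14
  14='add' goto c→15
  15='addc' goto d→16
  16='addcd' goto d→17
  17='addcdd' goto ·  ←P4
  18='cc' goto ·  ←P5
  19='ba' goto c→20
  20='bac' goto ·  ←P6

BFS fail/out derivation:
  fail(1) 'b': from fail(0)=0 chase 'b': 0 ⇒ 0;  out=∅∪out(0)=∅
  fail(5) 'e': from fail(0)=0 chase 'e': 0 ⇒ 0;  out={2}∪out(0)={2}
  fail(9) 'c': from fail(0)=0 chase 'c': 0 ⇒ 0;  out=∅∪out(0)=∅
  fail(12) 'a': from fail(0)=0 chase 'a': 0 ⇒ 0;  out=∅∪out(0)=∅
  fail(2) 'be': from fail(1)=0 chase 'e': 0 ⇒ 5;  out=∅∪out(5)={2}
  fail(6) 'ea': from fail(5)=0 chase 'a': 0 ⇒ 12;  out=∅∪out(12)=∅
  fail(10) 'cb': from fail(9)=0 chase 'b': 0 ⇒ 1;  out={7}∪out(1)={7}
  fail(13) 'ad': from fail(12)=0 chase 'd': 0 ⇒ 0;  out=∅∪out(0)=∅
  fail(18) 'cc': from fail(9)=0 chase 'c': 0 ⇒ 9;  out={5}∪out(9)={5}
  fail(19) 'ba': from fail(1)=0 chase 'a': 0 ⇒ 12;  out=∅∪out(12)=∅
  fail(3) 'beb': from fail(2)=5 chase 'b': 5→0 ⇒ 1;  out=∅∪out(1)=∅
  fail(7) 'eac': from fail(6)=12 chase 'c': 12→0 ⇒ 9;  out=∅∪out(9)=∅
  fail(11) 'cbd': from fail(10)=1 chase 'd': 1→0 ⇒ 0;  out={3}∪out(0)={3}
  fail(14) 'add': from fail(13)=0 chase 'd': 0 ⇒ 0;  out=∅∪out(0)=∅
  fail(20) 'bac': from fail(19)=12 chase 'c': 12→0 ⇒ 9;  out={6}∪out(9)={6}
  fail(4) 'bebe': from fail(3)=1 chase 'e': 1 ⇒ 2;  out={0}∪out(2)={0,2}
  fail(8) 'eacb': from fail(7)=9 chase 'b': 9 ⇒ 10;  out={1}∪out(10)={1,7}
  fail(15) 'addc': from fail(14)=0 chase 'c': 0 ⇒ 9;  out=∅∪out(9)=∅
  fail(16) 'addcd': from fail(15)=9 chase 'd': 9→0 ⇒ 0;  out=∅∪out(0)=∅
  fail(17) 'addcdd': from fail(16)=0 chase 'd': 0 ⇒ 0;  out={4}∪out(0)={4}

Text stream:
pos 0 'a': at 12
pos 1 'c': at 9 (fail-walked)
pos 2 'b': at 10  emit P7@[1:2]
pos 3 'd': at 11  emit P3@[1:3]
pos 4 'e': at 5 (fail-walked)  emit P2@[4:4]
pos 5 'a': at 6
pos 6 'b': at 1 (fail-walked)
pos 7 'a': at 19
pos 8 'c': at 20  emit P6@[6:8]
pos 9 'c': at 18 (fail-walked)  emit P5@[8:9]
pos 10 'c': at 18 (fail-walked)  emit P5@[9:10]
pos 11 'c': at 18 (fail-walked)  emit P5@[10:11]
pos 12 'b': at 10 (fail-walked)  emit P7@[11:12]
pos 13 'd': at 11  emit P3@[11:13]
pos 14 'e': at 5 (fail-walked)  emit P2@[14:14]
pos 15 'a': at 6
pos 16 'c': at 7
pos 17 'b': at 8  emit P1@[14:17],P7@[16:17]
pos 18 'a': at 19 (fail-walked)
pos 19 'b': at 1 (fail-walked)
pos 20 'c': at 9 (fail-walked)
pos 21 'b': at 10  emit P7@[20:21]
pos 22 'd': at 11  emit P3@[20:22]
pos 23 'b': at 1 (fail-walked)
pos 24 'a': at 19
pos 25 'c': at 20  emit P6@[23:25]
pos 26 'b': at 10 (fail-walked)  emit P7@[25:26]
pos 27 'b': at 1 (fail-walked)
pos 28 'd': at 0 (fail-walked)
pos 29 'c': at 9
pos 30 'a': at 12 (fail-walked)
pos 31 'd': at 13
pos 32 'a': at 12 (fail-walked)
pos 33 'b': at 1 (fail-walked)
pos 34 'e': at 2  emit P2@[34:34]
pos 35 'b': at 3
pos 36 'e': at 4  emit P0@[33:36],P2@[36:36]
pos 37 'b': at 3 (fail-walked)
pos 38 'e': at 4  emit P0@[35:38],P2@[38:38]
pos 39 'b': at 3 (fail-walked)
pos 40 'e': at 4  emit P0@[37:40],P2@[40:40]
pos 41 'e': at 5 (fail-walked)  emit P2@[41:41]
pos 42 'e': at 5 (fail-walked)  emit P2@[42:42]
pos 43 'a': at 6
pos 44 'c': at 7

Matches: [[2,7],[3,3],[4,2],[8,6],[9,5],[10,5],[11,5],[12,7],[13,3],[14,2],[17,1],[17,7],[21,7],[22,3],[25,6],[26,7],[34,2],[36,0],[36,2],[38,0],[38,2],[40,0],[40,2],[41,2],[42,2]]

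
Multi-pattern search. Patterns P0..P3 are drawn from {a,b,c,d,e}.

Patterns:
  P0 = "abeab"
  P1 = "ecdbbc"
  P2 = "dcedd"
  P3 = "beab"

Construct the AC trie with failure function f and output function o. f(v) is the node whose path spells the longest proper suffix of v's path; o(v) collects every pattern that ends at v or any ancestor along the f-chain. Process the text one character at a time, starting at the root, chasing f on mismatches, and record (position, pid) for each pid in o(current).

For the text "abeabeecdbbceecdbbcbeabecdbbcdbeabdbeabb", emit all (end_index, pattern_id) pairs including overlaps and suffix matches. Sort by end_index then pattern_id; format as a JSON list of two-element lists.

Construct AC machine:
Trie (insert patterns):
  0='ε' goto a→1 b→17 d→12 e→6
  1='a' goto b→2
  2='ab' goto e→3
  3='abe' goto a→4
  4='abea' goto b→5
  5='abeab' goto ·  [P0 ends]
  6='e' goto c→7
  7='ec' goto d→8
  8='ecd' goto b→9
  9='ecdb' goto b→10
  10='ecdbb' goto c→11
  11='ecdbbc' goto ·  [P1 ends]
  12='d' goto c→13
  13='dc' goto e→14
  14='dce' goto d→15
  15='dced' goto d→16
  16='dcedd' goto ·  [P2 ends]
  17='b' goto e→18
  18='be' goto a→19
  19='bea' goto b→20
  20='beab' goto ·  [P3 ends]

Failure links (BFS by depth):
  n1('a'): parent n0 fail=0; on 'a' 0 → fail=0;  out ∅∪∅=∅
  n6('e'): parent n0 fail=0; on 'e' 0 → fail=0;  out ∅∪∅=∅
  n12('d'): parent n0 fail=0; on 'd' 0 → fail=0;  out ∅∪∅=∅
  n17('b'): parent n0 fail=0; on 'b' 0 → fail=0;  out ∅∪∅=∅
  n2('ab'): parent n1 fail=0; on 'b' 0 → fail=17;  out ∅∪∅=∅
  n7('ec'): parent n6 fail=0; on 'c' 0 → fail=0;  out ∅∪∅=∅
  n13('dc'): parent n12 fail=0; on 'c' 0 → fail=0;  out ∅∪∅=∅
  n18('be'): parent n17 fail=0; on 'e' 0 → fail=6;  out ∅∪∅=∅
  n3('abe'): parent n2 fail=17; on 'e' 17 → fail=18;  out ∅∪∅=∅
  n8('ecd'): parent n7 fail=0; on 'd' 0 → fail=12;  out ∅∪∅=∅
  n14('dce'): parent n13 fail=0; on 'e' 0 → fail=6;  out ∅∪∅=∅
  n19('bea'): parent n18 fail=6; on 'a' 6→0 → fail=1;  out ∅∪∅=∅
  n4('abea'): parent n3 fail=18; on 'a' 18 → fail=19;  out ∅∪∅=∅
  n9('ecdb'): parent n8 fail=12; on 'b' 12→0 → fail=17;  out ∅∪∅=∅
  n15('dced'): parent n14 fail=6; on 'd' 6→0 → fail=12;  out ∅∪∅=∅
  n20('beab'): parent n19 fail=1; on 'b' 1 → fail=2;  out {3}∪∅={3}
  n5('abeab'): parent n4 fail=19; on 'b' 19 → fail=20;  out {0}∪{3}={0,3}
  n10('ecdbb'): parent n9 fail=17; on 'b' 17→0 → fail=17;  out ∅∪∅=∅
  n16('dcedd'): parent n15 fail=12; on 'd' 12→0 → fail=12;  out {2}∪∅={2}
  n11('ecdbbc'): parent n10 fail=17; on 'c' 17→0 → fail=0;  out {1}∪∅={1}

Run:
[0] read 'a'  n0⇒n1
[1] read 'b'  n1⇒n2
[2] read 'e'  n2⇒n3
[3] read 'a'  n3⇒n4
[4] read 'b'  n4⇒n5  emit P0@[0:4],P3@[1:4]
[5] read 'e'  n5⇒n3 ·f
[6] read 'e'  n3⇒n6 ·f
[7] read 'c'  n6⇒n7
[8] read 'd'  n7⇒n8
[9] read 'b'  n8⇒n9
[10] read 'b'  n9⇒n10
[11] read 'c'  n10⇒n11  emit P1@[6:11]
[12] read 'e'  n11⇒n6 ·f
[13] read 'e'  n6⇒n6 ·f
[14] read 'c'  n6⇒n7
[15] read 'd'  n7⇒n8
[16] read 'b'  n8⇒n9
[17] read 'b'  n9⇒n10
[18] read 'c'  n10⇒n11  emit P1@[13:18]
[19] read 'b'  n11⇒n17 ·f
[20] read 'e'  n17⇒n18
[21] read 'a'  n18⇒n19
[22] read 'b'  n19⇒n20  emit P3@[19:22]
[23] read 'e'  n20⇒n3 ·f
[24] read 'c'  n3⇒n7 ·f
[25] read 'd'  n7⇒n8
[26] read 'b'  n8⇒n9
[27] read 'b'  n9⇒n10
[28] read 'c'  n10⇒n11  emit P1@[23:28]
[29] read 'd'  n11⇒n12 ·f
[30] read 'b'  n12⇒n17 ·f
[31] read 'e'  n17⇒n18
[32] read 'a'  n18⇒n19
[33] read 'b'  n19⇒n20  emit P3@[30:33]
[34] read 'd'  n20⇒n12 ·f
[35] read 'b'  n12⇒n17 ·f
[36] read 'e'  n17⇒n18
[37] read 'a'  n18⇒n19
[38] read 'b'  n19⇒n20  emit P3@[35:38]
[39] read 'b'  n20⇒n17 ·f

All matches (sorted): [[4,0],[4,3],[11,1],[18,1],[22,3],[28,1],[33,3],[38,3]]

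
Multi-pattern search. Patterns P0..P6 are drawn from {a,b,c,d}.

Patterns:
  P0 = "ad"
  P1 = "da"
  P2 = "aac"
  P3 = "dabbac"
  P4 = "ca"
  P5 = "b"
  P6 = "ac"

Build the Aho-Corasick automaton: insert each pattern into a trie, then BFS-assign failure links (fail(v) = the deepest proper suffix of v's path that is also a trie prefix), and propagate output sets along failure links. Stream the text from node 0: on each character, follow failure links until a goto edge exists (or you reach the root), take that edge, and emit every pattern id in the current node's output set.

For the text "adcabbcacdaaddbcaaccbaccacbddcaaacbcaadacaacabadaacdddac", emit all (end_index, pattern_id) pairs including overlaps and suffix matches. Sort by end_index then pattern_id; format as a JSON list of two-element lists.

Construct AC machine:
Trie nodes:
  n0 'ε': a→1 b→13 c→11 d→3
  n1 'a': a→5 c→14 d→2
  n2 'ad': ·  [P0 ends]
  n3 'd': a→4
  n4 'da': b→7  [P1 ends]
  n5 'aa': c→6
  n6 'aac': ·  [P2 ends]
  n7 'dab': b→8
  n8 'dabb': a→9
  n9 'dabba': c→10
  n10 'dabbac': ·  [P3 ends]
  n11 'c': a→12
  n12 'ca': ·  [P4 ends]
  n13 'b': ·  [P5 ends]
  n14 'ac': ·  [P6 ends]

Failure links (BFS by depth):
  n1('a'): parent n0 fail=0; on 'a' 0 → fail=0;  out ∅∪∅=∅
  n3('d'): parent n0 fail=0; on 'd' 0 → fail=0;  out ∅∪∅=∅
  n11('c'): parent n0 fail=0; on 'c' 0 → fail=0;  out ∅∪∅=∅
  n13('b'): parent n0 fail=0; on 'b' 0 → fail=0;  out {5}∪∅={5}
  n2('ad'): parent n1 fail=0; on 'd' 0 → fail=3;  out {0}∪∅={0}
  n4('da'): parent n3 fail=0; on 'a' 0 → fail=1;  out {1}∪∅={1}
  n5('aa'): parent n1 fail=0; on 'a' 0 → fail=1;  out ∅∪∅=∅
  n12('ca'): parent n11 fail=0; on 'a' 0 → fail=1;  out {4}∪∅={4}
  n14('ac'): parent n1 fail=0; on 'c' 0 → fail=11;  out {6}∪∅={6}
  n6('aac'): parent n5 fail=1; on 'c' 1 → fail=14;  out {2}∪{6}={2,6}
  n7('dab'): parent n4 fail=1; on 'b' 1→0 → fail=13;  out ∅∪{5}={5}
  n8('dabb'): parent n7 fail=13; on 'b' 13→0 → fail=13;  out ∅∪{5}={5}
  n9('dabba'): parent n8 fail=13; on 'a' 13→0 → fail=1;  out ∅∪∅=∅
  n10('dabbac'): parent n9 fail=1; on 'c' 1 → fail=14;  out {3}∪{6}={3,6}

Scan:
[0] read 'a'  n0⇒n1
[1] read 'd'  n1⇒n2  emit P0@[0:1]
[2] read 'c'  n2⇒n11 (via fail)
[3] read 'a'  n11⇒n12  emit P4@[2:3]
[4] read 'b'  n12⇒n13 (via fail)  emit P5@[4:4]
[5] read 'b'  n13⇒n13 (via fail)  emit P5@[5:5]
[6] read 'c'  n13⇒n11 (via fail)
[7] read 'a'  n11⇒n12  emit P4@[6:7]
[8] read 'c'  n12⇒n14 (via fail)  emit P6@[7:8]
[9] read 'd'  n14⇒n3 (via fail)
[10] read 'a'  n3⇒n4  emit P1@[9:10]
[11] read 'a'  n4⇒n5 (via fail)
[12] read 'd'  n5⇒n2 (via fail)  emit P0@[11:12]
[13] read 'd'  n2⇒n3 (via fail)
[14] read 'b'  n3⇒n13 (via fail)  emit P5@[14:14]
[15] read 'c'  n13⇒n11 (via fail)
[16] read 'a'  n11⇒n12  emit P4@[15:16]
[17] read 'a'  n12⇒n5 (via fail)
[18] read 'c'  n5⇒n6  emit P2@[16:18],P6@[17:18]
[19] read 'c'  n6⇒n11 (via fail)
[20] read 'b'  n11⇒n13 (via fail)  emit P5@[20:20]
[21] read 'a'  n13⇒n1 (via fail)
[22] read 'c'  n1⇒n14  emit P6@[21:22]
[23] read 'c'  n14⇒n11 (via fail)
[24] read 'a'  n11⇒n12  emit P4@[23:24]
[25] read 'c'  n12⇒n14 (via fail)  emit P6@[24:25]
[26] read 'b'  n14⇒n13 (via fail)  emit P5@[26:26]
[27] read 'd'  n13⇒n3 (via fail)
[28] read 'd'  n3⇒n3 (via fail)
[29] read 'c'  n3⇒n11 (via fail)
[30] read 'a'  n11⇒n12  emit P4@[29:30]
[31] read 'a'  n12⇒n5 (via fail)
[32] read 'a'  n5⇒n5 (via fail)
[33] read 'c'  n5⇒n6  emit P2@[31:33],P6@[32:33]
[34] read 'b'  n6⇒n13 (via fail)  emit P5@[34:34]
[35] read 'c'  n13⇒n11 (via fail)
[36] read 'a'  n11⇒n12  emit P4@[35:36]
[37] read 'a'  n12⇒n5 (via fail)
[38] read 'd'  n5⇒n2 (via fail)  emit P0@[37:38]
[39] read 'a'  n2⇒n4 (via fail)  emit P1@[38:39]
[40] read 'c'  n4⇒n14 (via fail)  emit P6@[39:40]
[41] read 'a'  n14⇒n12 (via fail)  emit P4@[40:41]
[42] read 'a'  n12⇒n5 (via fail)
[43] read 'c'  n5⇒n6  emit P2@[41:43],P6@[42:43]
[44] read 'a'  n6⇒n12 (via fail)  emit P4@[43:44]
[45] read 'b'  n12⇒n13 (via fail)  emit P5@[45:45]
[46] read 'a'  n13⇒n1 (via fail)
[47] read 'd'  n1⇒n2  emit P0@[46:47]
[48] read 'a'  n2⇒n4 (via fail)  emit P1@[47:48]
[49] read 'a'  n4⇒n5 (via fail)
[50] read 'c'  n5⇒n6  emit P2@[48:50],P6@[49:50]
[51] read 'd'  n6⇒n3 (via fail)
[52] read 'd'  n3⇒n3 (via fail)
[53] read 'd'  n3⇒n3 (via fail)
[54] read 'a'  n3⇒n4  emit P1@[53:54]
[55] read 'c'  n4⇒n14 (via fail)  emit P6@[54:55]

All matches (sorted): [[1,0],[3,4],[4,5],[5,5],[7,4],[8,6],[10,1],[12,0],[14,5],[16,4],[18,2],[18,6],[20,5],[22,6],[24,4],[25,6],[26,5],[30,4],[33,2],[33,6],[34,5],[36,4],[38,0],[39,1],[40,6],[41,4],[43,2],[43,6],[44,4],[45,5],[47,0],[48,1],[50,2],[50,6],[54,1],[55,6]]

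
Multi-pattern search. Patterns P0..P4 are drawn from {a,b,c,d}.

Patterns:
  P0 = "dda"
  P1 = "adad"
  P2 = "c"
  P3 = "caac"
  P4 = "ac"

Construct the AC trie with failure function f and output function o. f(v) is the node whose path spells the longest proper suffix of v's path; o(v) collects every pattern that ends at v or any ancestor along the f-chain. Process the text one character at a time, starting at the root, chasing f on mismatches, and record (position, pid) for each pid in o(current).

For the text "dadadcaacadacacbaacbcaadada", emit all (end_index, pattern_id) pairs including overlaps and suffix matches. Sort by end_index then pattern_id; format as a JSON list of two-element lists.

Build automaton:
Trie nodes:
  0='ε' goto a→4 c→8 d→1
  1='d' goto d→2
  2='dd' goto a→3
  3='dda' goto ·  ←P0
  4='a' goto c→12 d→5
  5='ad' goto a→6
  6='ada' goto d→7
  7='adad' goto ·  ←P1
  8='c' goto a→9  ←P2
  9='ca' goto a→10
  10='caa' goto c→11
  11='caac' goto ·  ←P3
  12='ac' goto ·  ←P4

BFS fail/out derivation:
  n1('d'): parent n0 fail=0; on 'd' 0 → fail=0;  out ∅∪∅=∅
  n4('a'): parent n0 fail=0; on 'a' 0 → fail=0;  out ∅∪∅=∅
  n8('c'): parent n0 fail=0; on 'c' 0 → fail=0;  out {2}∪∅={2}
  n2('dd'): parent n1 fail=0; on 'd' 0 → fail=1;  out ∅∪∅=∅
  n5('ad'): parent n4 fail=0; on 'd' 0 → fail=1;  out ∅∪∅=∅
  n9('ca'): parent n8 fail=0; on 'a' 0 → fail=4;  out ∅∪∅=∅
  n12('ac'): parent n4 fail=0; on 'c' 0 → fail=8;  out {4}∪{2}={2,4}
  n3('dda'): parent n2 fail=1; on 'a' 1→0 → fail=4;  out {0}∪∅={0}
  n6('ada'): parent n5 fail=1; on 'a' 1→0 → fail=4;  out ∅∪∅=∅
  n10('caa'): parent n9 fail=4; on 'a' 4→0 → fail=4;  out ∅∪∅=∅
  n7('adad'): parent n6 fail=4; on 'd' 4 → fail=5;  out {1}∪∅={1}
  n11('caac'): parent n10 fail=4; on 'c' 4 → fail=12;  out {3}∪{2,4}={2,3,4}

Run:
[0] read 'd'  n0⇒n1
[1] read 'a'  n1⇒n4 (fail-walked)
[2] read 'd'  n4⇒n5
[3] read 'a'  n5⇒n6
[4] read 'd'  n6⇒n7  ** P1@[1:4]
[5] read 'c'  n7⇒n8 (fail-walked)  ** P2@[5:5]
[6] read 'a'  n8⇒n9
[7] read 'a'  n9⇒n10
[8] read 'c'  n10⇒n11  ** P2@[8:8],P3@[5:8],P4@[7:8]
[9] read 'a'  n11⇒n9 (fail-walked)
[10] read 'd'  n9⇒n5 (fail-walked)
[11] read 'a'  n5⇒n6
[12] read 'c'  n6⇒n12 (fail-walked)  ** P2@[12:12],P4@[11:12]
[13] read 'a'  n12⇒n9 (fail-walked)
[14] read 'c'  n9⇒n12 (fail-walked)  ** P2@[14:14],P4@[13:14]
[15] read 'b'  n12⇒n0 (fail-walked)
[16] read 'a'  n0⇒n4
[17] read 'a'  n4⇒n4 (fail-walked)
[18] read 'c'  n4⇒n12  ** P2@[18:18],P4@[17:18]
[19] read 'b'  n12⇒n0 (fail-walked)
[20] read 'c'  n0⇒n8  ** P2@[20:20]
[21] read 'a'  n8⇒n9
[22] read 'a'  n9⇒n10
[23] read 'd'  n10⇒n5 (fail-walked)
[24] read 'a'  n5⇒n6
[25] read 'd'  n6⇒n7  ** P1@[22:25]
[26] read 'a'  n7⇒n6 (fail-walked)

Matches: [[4,1],[5,2],[8,2],[8,3],[8,4],[12,2],[12,4],[14,2],[14,4],[18,2],[18,4],[20,2],[25,1]]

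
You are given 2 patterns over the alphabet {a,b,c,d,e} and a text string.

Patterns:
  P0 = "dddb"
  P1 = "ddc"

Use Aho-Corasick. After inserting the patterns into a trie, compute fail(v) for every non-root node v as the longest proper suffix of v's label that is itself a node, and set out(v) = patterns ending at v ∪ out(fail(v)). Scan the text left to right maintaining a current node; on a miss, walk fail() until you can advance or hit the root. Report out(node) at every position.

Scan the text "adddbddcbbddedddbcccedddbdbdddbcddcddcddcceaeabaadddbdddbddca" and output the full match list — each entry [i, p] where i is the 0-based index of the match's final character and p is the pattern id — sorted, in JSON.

Construct AC machine:
Trie (insert patterns):
  n0 'ε': d→1
  n1 'd': d→2
  n2 'dd': c→5 d→3
  n3 'ddd': b→4
  n4 'dddb': ·  ←P0
  n5 'ddc': ·  ←P1

Failure links (BFS by depth):
  n1('d'): parent n0 fail=0; on 'd' 0 → fail=0;  out ∅∪∅=∅
  n2('dd'): parent n1 fail=0; on 'd' 0 → fail=1;  out ∅∪∅=∅
  n3('ddd'): parent n2 fail=1; on 'd' 1 → fail=2;  out ∅∪∅=∅
  n5('ddc'): parent n2 fail=1; on 'c' 1→0 → fail=0;  out {1}∪∅={1}
  n4('dddb'): parent n3 fail=2; on 'b' 2→1→0 → fail=0;  out {0}∪∅={0}

Run:
pos 0 'a': at 0
pos 1 'd': at 1
pos 2 'd': at 2
pos 3 'd': at 3
pos 4 'b': at 4  → match P0@[1:4]
pos 5 'd': at 1 (fail-walked)
pos 6 'd': at 2
pos 7 'c': at 5  → match P1@[5:7]
pos 8 'b': at 0 (fail-walked)
pos 9 'b': at 0
pos 10 'd': at 1
pos 11 'd': at 2
pos 12 'e': at 0 (fail-walked)
pos 13 'd': at 1
pos 14 'd': at 2
pos 15 'd': at 3
pos 16 'b': at 4  → match P0@[13:16]
pos 17 'c': at 0 (fail-walked)
pos 18 'c': at 0
pos 19 'c': at 0
pos 20 'e': at 0
pos 21 'd': at 1
pos 22 'd': at 2
pos 23 'd': at 3
pos 24 'b': at 4  → match P0@[21:24]
pos 25 'd': at 1 (fail-walked)
pos 26 'b': at 0 (fail-walked)
pos 27 'd': at 1
pos 28 'd': at 2
pos 29 'd': at 3
pos 30 'b': at 4  → match P0@[27:30]
pos 31 'c': at 0 (fail-walked)
pos 32 'd': at 1
pos 33 'd': at 2
pos 34 'c': at 5  → match P1@[32:34]
pos 35 'd': at 1 (fail-walked)
pos 36 'd': at 2
pos 37 'c': at 5  → match P1@[35:37]
pos 38 'd': at 1 (fail-walked)
pos 39 'd': at 2
pos 40 'c': at 5  → match P1@[38:40]
pos 41 'c': at 0 (fail-walked)
pos 42 'e': at 0
pos 43 'a': at 0
pos 44 'e': at 0
pos 45 'a': at 0
pos 46 'b': at 0
pos 47 'a': at 0
pos 48 'a': at 0
pos 49 'd': at 1
pos 50 'd': at 2
pos 51 'd': at 3
pos 52 'b': at 4  → match P0@[49:52]
pos 53 'd': at 1 (fail-walked)
pos 54 'd': at 2
pos 55 'd': at 3
pos 56 'b': at 4  → match P0@[53:56]
pos 57 'd': at 1 (fail-walked)
pos 58 'd': at 2
pos 59 'c': at 5  → match P1@[57:59]
pos 60 'a': at 0 (fail-walked)

All matches (sorted): [[4,0],[7,1],[16,0],[24,0],[30,0],[34,1],[37,1],[40,1],[52,0],[56,0],[59,1]]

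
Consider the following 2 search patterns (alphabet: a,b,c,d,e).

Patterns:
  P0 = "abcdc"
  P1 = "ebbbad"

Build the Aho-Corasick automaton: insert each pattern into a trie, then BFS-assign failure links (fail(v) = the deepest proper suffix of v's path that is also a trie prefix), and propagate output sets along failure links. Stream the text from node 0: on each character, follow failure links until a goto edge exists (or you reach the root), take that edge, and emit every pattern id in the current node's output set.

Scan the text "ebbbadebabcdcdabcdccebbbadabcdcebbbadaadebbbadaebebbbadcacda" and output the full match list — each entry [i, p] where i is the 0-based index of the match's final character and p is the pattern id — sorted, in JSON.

Construct AC machine:
Trie nodes:
  n0 'ε': a→1 e→6
  n1 'a': b→2
  n2 'ab': c→3
  n3 'abc': d→4
  n4 'abcd': c→5
  n5 'abcdc': ·  ←P0
  n6 'e': b→7
  n7 'eb': b→8
  n8 'ebb': b→9
  n9 'ebbb': a→10
  n10 'ebbba': d→11
  n11 'ebbbad': ·  ←P1

BFS fail/out derivation:
  n1('a'): parent n0 fail=0; on 'a' 0 → fail=0;  out ∅∪∅=∅
  n6('e'): parent n0 fail=0; on 'e' 0 → fail=0;  out ∅∪∅=∅
  n2('ab'): parent n1 fail=0; on 'b' 0 → fail=0;  out ∅∪∅=∅
  n7('eb'): parent n6 fail=0; on 'b' 0 → fail=0;  out ∅∪∅=∅
  n3('abc'): parent n2 fail=0; on 'c' 0 → fail=0;  out ∅∪∅=∅
  n8('ebb'): parent n7 fail=0; on 'b' 0 → fail=0;  out ∅∪∅=∅
  n4('abcd'): parent n3 fail=0; on 'd' 0 → fail=0;  out ∅∪∅=∅
  n9('ebbb'): parent n8 fail=0; on 'b' 0 → fail=0;  out ∅∪∅=∅
  n5('abcdc'): parent n4 fail=0; on 'c' 0 → fail=0;  out {0}∪∅={0}
  n10('ebbba'): parent n9 fail=0; on 'a' 0 → fail=1;  out ∅∪∅=∅
  n11('ebbbad'): parent n10 fail=1; on 'd' 1→0 → fail=0;  out {1}∪∅={1}

Text stream:
pos 0 'e': at 6
pos 1 'b': at 7
pos 2 'b': at 8
pos 3 'b': at 9
pos 4 'a': at 10
pos 5 'd': at 11  ** P1@[0:5]
pos 6 'e': at 6 (fail-walked)
pos 7 'b': at 7
pos 8 'a': at 1 (fail-walked)
pos 9 'b': at 2
pos 10 'c': at 3
pos 11 'd': at 4
pos 12 'c': at 5  ** P0@[8:12]
pos 13 'd': at 0 (fail-walked)
pos 14 'a': at 1
pos 15 'b': at 2
pos 16 'c': at 3
pos 17 'd': at 4
pos 18 'c': at 5  ** P0@[14:18]
pos 19 'c': at 0 (fail-walked)
pos 20 'e': at 6
pos 21 'b': at 7
pos 22 'b': at 8
pos 23 'b': at 9
pos 24 'a': at 10
pos 25 'd': at 11  ** P1@[20:25]
pos 26 'a': at 1 (fail-walked)
pos 27 'b': at 2
pos 28 'c': at 3
pos 29 'd': at 4
pos 30 'c': at 5  ** P0@[26:30]
pos 31 'e': at 6 (fail-walked)
pos 32 'b': at 7
pos 33 'b': at 8
pos 34 'b': at 9
pos 35 'a': at 10
pos 36 'd': at 11  ** P1@[31:36]
pos 37 'a': at 1 (fail-walked)
pos 38 'a': at 1 (fail-walked)
pos 39 'd': at 0 (fail-walked)
pos 40 'e': at 6
pos 41 'b': at 7
pos 42 'b': at 8
pos 43 'b': at 9
pos 44 'a': at 10
pos 45 'd': at 11  ** P1@[40:45]
pos 46 'a': at 1 (fail-walked)
pos 47 'e': at 6 (fail-walked)
pos 48 'b': at 7
pos 49 'e': at 6 (fail-walked)
pos 50 'b': at 7
pos 51 'b': at 8
pos 52 'b': at 9
pos 53 'a': at 10
pos 54 'd': at 11  ** P1@[49:54]
pos 55 'c': at 0 (fail-walked)
pos 56 'a': at 1
pos 57 'c': at 0 (fail-walked)
pos 58 'd': at 0
pos 59 'a': at 1

All matches (sorted): [[5,1],[12,0],[18,0],[25,1],[30,0],[36,1],[45,1],[54,1]]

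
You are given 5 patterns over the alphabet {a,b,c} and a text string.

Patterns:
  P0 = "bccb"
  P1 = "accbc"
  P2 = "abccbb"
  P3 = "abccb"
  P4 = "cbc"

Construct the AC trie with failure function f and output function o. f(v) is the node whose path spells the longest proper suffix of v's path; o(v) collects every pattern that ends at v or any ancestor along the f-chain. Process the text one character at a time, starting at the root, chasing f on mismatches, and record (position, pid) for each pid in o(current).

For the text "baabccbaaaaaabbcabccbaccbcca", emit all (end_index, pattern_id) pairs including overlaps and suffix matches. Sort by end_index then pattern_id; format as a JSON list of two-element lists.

Construct AC machine:
Trie (insert patterns):
  n0 'ε': a→5 b→1 c→15
  n1 'b': c→2
  n2 'bc': c→3
  n3 'bcc': b→4
  n4 'bccb': ·  ←P0
  n5 'a': b→10 c→6
  n6 'ac': c→7
  n7 'acc': b→8
  n8 'accb': c→9
  n9 'accbc': ·  ←P1
  n10 'ab': c→11
  n11 'abc': c→12
  n12 'abcc': b→13
  n13 'abccb': b→14  ←P3
  n14 'abccbb': ·  ←P2
  n15 'c': b→16
  n16 'cb': c→17
  n17 'cbc': ·  ←P4

Failure links (BFS by depth):
  fail(1) 'b': from fail(0)=0 chase 'b': 0 ⇒ 0;  out=∅∪out(0)=∅
  fail(5) 'a': from fail(0)=0 chase 'a': 0 ⇒ 0;  out=∅∪out(0)=∅
  fail(15) 'c': from fail(0)=0 chase 'c': 0 ⇒ 0;  out=∅∪out(0)=∅
  fail(2) 'bc': from fail(1)=0 chase 'c': 0 ⇒ 15;  out=∅∪out(15)=∅
  fail(6) 'ac': from fail(5)=0 chase 'c': 0 ⇒ 15;  out=∅∪out(15)=∅
  fail(10) 'ab': from fail(5)=0 chase 'b': 0 ⇒ 1;  out=∅∪out(1)=∅
  fail(16) 'cb': from fail(15)=0 chase 'b': 0 ⇒ 1;  out=∅∪out(1)=∅
  fail(3) 'bcc': from fail(2)=15 chase 'c': 15→0 ⇒ 15;  out=∅∪out(15)=∅
  fail(7) 'acc': from fail(6)=15 chase 'c': 15→0 ⇒ 15;  out=∅∪out(15)=∅
  fail(11) 'abc': from fail(10)=1 chase 'c': 1 ⇒ 2;  out=∅∪out(2)=∅
  fail(17) 'cbc': from fail(16)=1 chase 'c': 1 ⇒ 2;  out={4}∪out(2)={4}
  fail(4) 'bccb': from fail(3)=15 chase 'b': 15 ⇒ 16;  out={0}∪out(16)={0}
  fail(8) 'accb': from fail(7)=15 chase 'b': 15 ⇒ 16;  out=∅∪out(16)=∅
  fail(12) 'abcc': from fail(11)=2 chase 'c': 2 ⇒ 3;  out=∅∪out(3)=∅
  fail(9) 'accbc': from fail(8)=16 chase 'c': 16 ⇒ 17;  out={1}∪out(17)={1,4}
  fail(13) 'abccb': from fail(12)=3 chase 'b': 3 ⇒ 4;  out={3}∪out(4)={0,3}
  fail(14) 'abccbb': from fail(13)=4 chase 'b': 4→16→1→0 ⇒ 1;  out={2}∪out(1)={2}

Text stream:
i=0 'b': node 0→1
i=1 'a': node 1→5 (fail-walked)
i=2 'a': node 5→5 (fail-walked)
i=3 'b': node 5→10
i=4 'c': node 10→11
i=5 'c': node 11→12
i=6 'b': node 12→13  ** P0@[3:6],P3@[2:6]
i=7 'a': node 13→5 (fail-walked)
i=8 'a': node 5→5 (fail-walked)
i=9 'a': node 5→5 (fail-walked)
i=10 'a': node 5→5 (fail-walked)
i=11 'a': node 5→5 (fail-walked)
i=12 'a': node 5→5 (fail-walked)
i=13 'b': node 5→10
i=14 'b': node 10→1 (fail-walked)
i=15 'c': node 1→2
i=16 'a': node 2→5 (fail-walked)
i=17 'b': node 5→10
i=18 'c': node 10→11
i=19 'c': node 11→12
i=20 'b': node 12→13  ** P0@[17:20],P3@[16:20]
i=21 'a': node 13→5 (fail-walked)
i=22 'c': node 5→6
i=23 'c': node 6→7
i=24 'b': node 7→8
i=25 'c': node 8→9  ** P1@[21:25],P4@[23:25]
i=26 'c': node 9→3 (fail-walked)
i=27 'a': node 3→5 (fail-walked)

Result: [[6,0],[6,3],[20,0],[20,3],[25,1],[25,4]]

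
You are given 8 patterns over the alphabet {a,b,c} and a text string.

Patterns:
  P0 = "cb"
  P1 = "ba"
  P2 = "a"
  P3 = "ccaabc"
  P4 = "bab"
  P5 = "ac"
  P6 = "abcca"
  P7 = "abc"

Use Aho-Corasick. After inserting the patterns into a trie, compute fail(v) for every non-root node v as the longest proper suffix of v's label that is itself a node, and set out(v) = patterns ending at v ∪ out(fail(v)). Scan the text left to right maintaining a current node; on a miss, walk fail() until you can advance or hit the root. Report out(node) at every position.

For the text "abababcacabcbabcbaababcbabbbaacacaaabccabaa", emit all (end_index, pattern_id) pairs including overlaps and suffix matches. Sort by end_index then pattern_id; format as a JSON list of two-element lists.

Build automaton:
Trie (insert patterns):
  0='ε' goto a→5 b→3 c→1
  1='c' goto b→2 c→6
  2='cb' goto ·  [P0 ends]
  3='b' goto a→4
  4='ba' goto b→11  [P1 ends]
  5='a' goto b→13 c→12  [P2 ends]
  6='cc' goto a→7
  7='cca' goto a→8
  8='ccaa' goto b→9
  9='ccaab' goto c→10
  10='ccaabc' goto ·  [P3 ends]
  11='bab' goto ·  [P4 ends]
  12='ac' goto ·  [P5 ends]
  13='ab' goto c→14
  14='abc' goto c→15  [P7 ends]
  15='abcc' goto a→16
  16='abcca' goto ·  [P6 ends]

BFS fail/out derivation:
  n1('c'): parent n0 fail=0; on 'c' 0 → fail=0;  out ∅∪∅=∅
  n3('b'): parent n0 fail=0; on 'b' 0 → fail=0;  out ∅∪∅=∅
  n5('a'): parent n0 fail=0; on 'a' 0 → fail=0;  out {2}∪∅={2}
  n2('cb'): parent n1 fail=0; on 'b' 0 → fail=3;  out {0}∪∅={0}
  n4('ba'): parent n3 fail=0; on 'a' 0 → fail=5;  out {1}∪{2}={1,2}
  n6('cc'): parent n1 fail=0; on 'c' 0 → fail=1;  out ∅∪∅=∅
  n12('ac'): parent n5 fail=0; on 'c' 0 → fail=1;  out {5}∪∅={5}
  n13('ab'): parent n5 fail=0; on 'b' 0 → fail=3;  out ∅∪∅=∅
  n7('cca'): parent n6 fail=1; on 'a' 1→0 → fail=5;  out ∅∪{2}={2}
  n11('bab'): parent n4 fail=5; on 'b' 5 → fail=13;  out {4}∪∅={4}
  n14('abc'): parent n13 fail=3; on 'c' 3→0 → fail=1;  out {7}∪∅={7}
  n8('ccaa'): parent n7 fail=5; on 'a' 5→0 → fail=5;  out ∅∪{2}={2}
  n15('abcc'): parent n14 fail=1; on 'c' 1 → fail=6;  out ∅∪∅=∅
  n9('ccaab'): parent n8 fail=5; on 'b' 5 → fail=13;  out ∅∪∅=∅
  n16('abcca'): parent n15 fail=6; on 'a' 6 → fail=7;  out {6}∪{2}={2,6}
  n10('ccaabc'): parent n9 fail=13; on 'c' 13 → fail=14;  out {3}∪{7}={3,7}

Scan:
i=0 'a': node 0→5  ** P2@[0:0]
i=1 'b': node 5→13
i=2 'a': node 13→4 (via fail)  ** P1@[1:2],P2@[2:2]
i=3 'b': node 4→11  ** P4@[1:3]
i=4 'a': node 11→4 (via fail)  ** P1@[3:4],P2@[4:4]
i=5 'b': node 4→11  ** P4@[3:5]
i=6 'c': node 11→14 (via fail)  ** P7@[4:6]
i=7 'a': node 14→5 (via fail)  ** P2@[7:7]
i=8 'c': node 5→12  ** P5@[7:8]
i=9 'a': node 12→5 (via fail)  ** P2@[9:9]
i=10 'b': node 5→13
i=11 'c': node 13→14  ** P7@[9:11]
i=12 'b': node 14→2 (via fail)  ** P0@[11:12]
i=13 'a': node 2→4 (via fail)  ** P1@[12:13],P2@[13:13]
i=14 'b': node 4→11  ** P4@[12:14]
i=15 'c': node 11→14 (via fail)  ** P7@[13:15]
i=16 'b': node 14→2 (via fail)  ** P0@[15:16]
i=17 'a': node 2→4 (via fail)  ** P1@[16:17],P2@[17:17]
i=18 'a': node 4→5 (via fail)  ** P2@[18:18]
i=19 'b': node 5→13
i=20 'a': node 13→4 (via fail)  ** P1@[19:20],P2@[20:20]
i=21 'b': node 4→11  ** P4@[19:21]
i=22 'c': node 11→14 (via fail)  ** P7@[20:22]
i=23 'b': node 14→2 (via fail)  ** P0@[22:23]
i=24 'a': node 2→4 (via fail)  ** P1@[23:24],P2@[24:24]
i=25 'b': node 4→11  ** P4@[23:25]
i=26 'b': node 11→3 (via fail)
i=27 'b': node 3→3 (via fail)
i=28 'a': node 3→4  ** P1@[27:28],P2@[28:28]
i=29 'a': node 4→5 (via fail)  ** P2@[29:29]
i=30 'c': node 5→12  ** P5@[29:30]
i=31 'a': node 12→5 (via fail)  ** P2@[31:31]
i=32 'c': node 5→12  ** P5@[31:32]
i=33 'a': node 12→5 (via fail)  ** P2@[33:33]
i=34 'a': node 5→5 (via fail)  ** P2@[34:34]
i=35 'a': node 5→5 (via fail)  ** P2@[35:35]
i=36 'b': node 5→13
i=37 'c': node 13→14  ** P7@[35:37]
i=38 'c': node 14→15
i=39 'a': node 15→16  ** P2@[39:39],P6@[35:39]
i=40 'b': node 16→13 (via fail)
i=41 'a': node 13→4 (via fail)  ** P1@[40:41],P2@[41:41]
i=42 'a': node 4→5 (via fail)  ** P2@[42:42]

Matches: [[0,2],[2,1],[2,2],[3,4],[4,1],[4,2],[5,4],[6,7],[7,2],[8,5],[9,2],[11,7],[12,0],[13,1],[13,2],[14,4],[15,7],[16,0],[17,1],[17,2],[18,2],[20,1],[20,2],[21,4],[22,7],[23,0],[24,1],[24,2],[25,4],[28,1],[28,2],[29,2],[30,5],[31,2],[32,5],[33,2],[34,2],[35,2],[37,7],[39,2],[39,6],[41,1],[41,2],[42,2]]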